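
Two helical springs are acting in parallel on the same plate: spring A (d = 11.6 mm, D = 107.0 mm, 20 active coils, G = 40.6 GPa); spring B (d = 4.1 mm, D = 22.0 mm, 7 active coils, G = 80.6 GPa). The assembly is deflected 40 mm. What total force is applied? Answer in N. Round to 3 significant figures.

1680 N

k_A = Gd⁴/(8D³N_a) = (40.6×10³)(11.6⁴)/(8·107.0³·20) = 3.7505 N/mm
k_B = Gd⁴/(8D³N_a) = (80.6×10³)(4.1⁴)/(8·22.0³·7) = 38.196 N/mm
Parallel: k_eq = 3.7505 + 38.196 = 41.946 N/mm
F = k_eq·δ = 41.946·40 = 1677.8 N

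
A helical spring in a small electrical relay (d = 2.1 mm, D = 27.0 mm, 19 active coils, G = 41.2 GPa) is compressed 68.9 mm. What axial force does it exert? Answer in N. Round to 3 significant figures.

18.5 N

k = Gd⁴/(8D³N_a) = (41.2×10³)(2.1⁴)/(8·27.0³·19) = 0.26782 N/mm
F = k·δ = 0.26782 × 68.9 = 18.453 N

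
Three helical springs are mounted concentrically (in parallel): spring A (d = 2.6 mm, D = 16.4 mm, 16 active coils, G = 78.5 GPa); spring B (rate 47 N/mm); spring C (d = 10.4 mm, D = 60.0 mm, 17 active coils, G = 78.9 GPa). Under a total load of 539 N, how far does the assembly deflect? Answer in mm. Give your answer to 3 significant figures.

6.36 mm

k_A = Gd⁴/(8D³N_a) = (78.5×10³)(2.6⁴)/(8·16.4³·16) = 6.3536 N/mm
k_C = Gd⁴/(8D³N_a) = (78.9×10³)(10.4⁴)/(8·60.0³·17) = 31.421 N/mm
Parallel: k_eq = 6.3536 + 47 + 31.421 = 84.774 N/mm
δ = F/k_eq = 539/84.774 = 6.358 mm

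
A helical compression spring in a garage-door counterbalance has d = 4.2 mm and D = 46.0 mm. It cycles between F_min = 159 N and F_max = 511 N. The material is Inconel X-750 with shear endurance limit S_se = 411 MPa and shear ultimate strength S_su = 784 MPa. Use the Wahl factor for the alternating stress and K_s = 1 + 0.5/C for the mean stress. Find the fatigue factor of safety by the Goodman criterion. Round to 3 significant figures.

C = D/d = 46.0/4.2 = 10.9524; K_W = (4C−1)/(4C−4)+0.615/C = 1.1315; K_s = 1+0.5/C = 1.0457
F_a = (F_max−F_min)/2 = 176 N; F_m = (F_max+F_min)/2 = 335 N
τ_a = K_W·8F_aD/(πd³) = 1.1315 × 278.27 = 314.86 MPa
τ_m = K_s·8F_mD/(πd³) = 1.0457 × 529.66 = 553.84 MPa
Goodman: 1/n_f = τ_a/S_se + τ_m/S_su = 314.86/411 + 553.84/784 = 0.76609 + 0.70643 = 1.4725
n_f = 1/1.4725 = 0.6791

0.679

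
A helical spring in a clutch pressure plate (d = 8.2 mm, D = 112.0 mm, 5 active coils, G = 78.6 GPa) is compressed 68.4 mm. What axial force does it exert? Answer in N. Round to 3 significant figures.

433 N

k = Gd⁴/(8D³N_a) = (78.6×10³)(8.2⁴)/(8·112.0³·5) = 6.3236 N/mm
F = k·δ = 6.3236 × 68.4 = 432.53 N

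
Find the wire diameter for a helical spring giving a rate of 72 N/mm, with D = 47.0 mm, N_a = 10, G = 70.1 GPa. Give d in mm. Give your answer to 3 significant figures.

9.61 mm

d = (8D³N_a·k / G)^(1/4) = (8·47.0³·10·72 / (70.1×10³))^0.25
  = (8531)^0.25 = 9.6106 mm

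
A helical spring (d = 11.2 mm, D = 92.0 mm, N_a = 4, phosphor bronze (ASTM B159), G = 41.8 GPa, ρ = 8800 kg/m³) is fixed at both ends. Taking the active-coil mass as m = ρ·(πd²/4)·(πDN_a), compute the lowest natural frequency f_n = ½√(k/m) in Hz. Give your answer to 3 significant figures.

k = Gd⁴/(8D³N_a) = (41.8×10³)(11.2⁴)/(8·92.0³·4) = 26.396 N/mm = 26396 N/m
Wire length L = πDN_a = π·92.0·4 = 1156.1 mm
m = ρ·(πd²/4)·L = 8800 × 98.52×10⁻⁶ m² × 1.1561 m = 1.0023 kg
f_n = ½√(k/m) = 0.5·√(26396/1.0023) = 0.5·√(26335) = 81.14 Hz

81.1 Hz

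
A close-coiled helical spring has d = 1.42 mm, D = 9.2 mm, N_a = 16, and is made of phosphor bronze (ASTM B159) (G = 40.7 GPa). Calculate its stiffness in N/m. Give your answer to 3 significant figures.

1660 N/m

k = Gd⁴/(8D³N_a) = (40.7×10³ × 1.42⁴) / (8 × 9.2³ × 16)
  = 165481 / 99672.1 = 1.6603 N/mm = 1660.3 N/m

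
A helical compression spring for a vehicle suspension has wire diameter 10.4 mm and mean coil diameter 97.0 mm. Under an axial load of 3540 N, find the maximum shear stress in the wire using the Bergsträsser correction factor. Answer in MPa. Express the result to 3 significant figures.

891 MPa

Spring index C = D/d = 97.0/10.4 = 9.3269
K_B = (4C+2)/(4C−3) = 39.308/34.308 = 1.1457
τ₀ = 8FD/(πd³) = 8·3540·97.0/(π·10.4³) = 2.74704e+06/3533.9 = 777.35 MPa
τ_max = K·τ₀ = 1.1457 × 777.35 = 890.64 MPa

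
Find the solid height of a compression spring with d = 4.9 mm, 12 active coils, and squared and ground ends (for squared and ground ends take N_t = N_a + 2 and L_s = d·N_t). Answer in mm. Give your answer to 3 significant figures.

68.6 mm

squared and ground ends: N_t = N_a + 2 = 12 + 2 = 14
L_s = d·N_t = 4.9 × 14 = 68.6 mm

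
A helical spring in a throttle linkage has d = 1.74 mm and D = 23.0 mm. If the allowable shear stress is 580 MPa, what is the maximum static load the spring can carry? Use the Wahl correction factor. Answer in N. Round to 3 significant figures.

47.1 N

C = D/d = 23.0/1.74 = 13.2184
K_W = (4C−1)/(4C−4) + 0.615/C = 51.874/48.874 + 0.0465 = 1.1079
τ_max = K·8FD/(πd³) → F_max = τ_allow·πd³/(8DK)
F_max = 580·π·1.74³/(8·23.0·1.1079) = 9599/203.86 = 47.087 N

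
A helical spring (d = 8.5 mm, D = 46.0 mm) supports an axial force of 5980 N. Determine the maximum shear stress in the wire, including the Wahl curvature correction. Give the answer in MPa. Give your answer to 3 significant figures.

Spring index C = D/d = 46.0/8.5 = 5.4118
K_W = (4C−1)/(4C−4) + 0.615/C = 20.647/17.647 + 0.1136 = 1.2836
τ₀ = 8FD/(πd³) = 8·5980·46.0/(π·8.5³) = 2.20064e+06/1929.3 = 1140.6 MPa
τ_max = K·τ₀ = 1.2836 × 1140.6 = 1464.2 MPa

1460 MPa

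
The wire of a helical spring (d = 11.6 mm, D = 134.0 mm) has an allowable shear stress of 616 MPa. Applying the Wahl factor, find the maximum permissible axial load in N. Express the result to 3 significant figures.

2510 N

C = D/d = 134.0/11.6 = 11.5517
K_W = (4C−1)/(4C−4) + 0.615/C = 45.207/42.207 + 0.0532 = 1.1243
τ_max = K·8FD/(πd³) → F_max = τ_allow·πd³/(8DK)
F_max = 616·π·11.6³/(8·134.0·1.1243) = 3.0207e+06/1205.3 = 2506.2 N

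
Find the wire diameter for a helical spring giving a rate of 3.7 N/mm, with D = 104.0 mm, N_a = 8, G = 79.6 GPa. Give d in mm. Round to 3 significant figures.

7.61 mm

d = (8D³N_a·k / G)^(1/4) = (8·104.0³·8·3.7 / (79.6×10³))^0.25
  = (3346.3)^0.25 = 7.6058 mm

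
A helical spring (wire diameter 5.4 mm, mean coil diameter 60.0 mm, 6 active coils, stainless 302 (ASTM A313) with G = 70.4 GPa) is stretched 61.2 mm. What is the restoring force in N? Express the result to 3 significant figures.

353 N

k = Gd⁴/(8D³N_a) = (70.4×10³)(5.4⁴)/(8·60.0³·6) = 5.7737 N/mm
F = k·δ = 5.7737 × 61.2 = 353.35 N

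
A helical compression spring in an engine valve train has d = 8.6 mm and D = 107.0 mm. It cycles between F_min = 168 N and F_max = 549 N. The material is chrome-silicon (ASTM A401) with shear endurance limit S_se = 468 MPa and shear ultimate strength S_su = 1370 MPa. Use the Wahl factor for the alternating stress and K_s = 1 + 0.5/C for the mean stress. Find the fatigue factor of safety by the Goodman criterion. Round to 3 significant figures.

3.22

C = D/d = 107.0/8.6 = 12.4419; K_W = (4C−1)/(4C−4)+0.615/C = 1.1150; K_s = 1+0.5/C = 1.0402
F_a = (F_max−F_min)/2 = 190.5 N; F_m = (F_max+F_min)/2 = 358.5 N
τ_a = K_W·8F_aD/(πd³) = 1.1150 × 81.606 = 90.989 MPa
τ_m = K_s·8F_mD/(πd³) = 1.0402 × 153.57 = 159.75 MPa
Goodman: 1/n_f = τ_a/S_se + τ_m/S_su = 90.989/468 + 159.75/1370 = 0.19442 + 0.11660 = 0.31102
n_f = 1/0.31102 = 3.215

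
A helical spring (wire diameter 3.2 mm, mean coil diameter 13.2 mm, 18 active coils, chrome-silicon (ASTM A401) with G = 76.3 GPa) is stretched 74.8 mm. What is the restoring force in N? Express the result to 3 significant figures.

1810 N

k = Gd⁴/(8D³N_a) = (76.3×10³)(3.2⁴)/(8·13.2³·18) = 24.157 N/mm
F = k·δ = 24.157 × 74.8 = 1806.9 N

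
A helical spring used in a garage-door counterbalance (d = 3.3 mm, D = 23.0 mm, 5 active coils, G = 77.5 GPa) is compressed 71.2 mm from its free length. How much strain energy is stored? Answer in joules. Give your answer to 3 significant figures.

k = Gd⁴/(8D³N_a) = (77.5×10³)(3.3⁴)/(8·23.0³·5) = 18.885 N/mm
U = ½kδ² = 0.5 × 18.885 × 71.2² = 47868 N·mm = 47.868 J

47.9 J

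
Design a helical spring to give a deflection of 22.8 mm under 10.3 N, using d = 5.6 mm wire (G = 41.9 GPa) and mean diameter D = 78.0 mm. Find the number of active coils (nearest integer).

24

Required rate k = F/δ = 10.3/22.8 = 0.45175 N/mm
N_a = Gd⁴/(8D³k) = (41.9×10³ × 5.6⁴)/(8 × 78.0³ × 0.45175)
    = 4.12065e+07 / 1.71505e+06 = 24.03 → 24 coils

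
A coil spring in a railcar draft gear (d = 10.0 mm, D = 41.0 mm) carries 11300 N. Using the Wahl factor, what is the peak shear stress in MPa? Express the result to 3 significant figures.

1640 MPa

Spring index C = D/d = 41.0/10.0 = 4.1000
K_W = (4C−1)/(4C−4) + 0.615/C = 15.400/12.400 + 0.1500 = 1.3919
τ₀ = 8FD/(πd³) = 8·11300·41.0/(π·10.0³) = 3.7064e+06/3141.6 = 1179.8 MPa
τ_max = K·τ₀ = 1.3919 × 1179.8 = 1642.2 MPa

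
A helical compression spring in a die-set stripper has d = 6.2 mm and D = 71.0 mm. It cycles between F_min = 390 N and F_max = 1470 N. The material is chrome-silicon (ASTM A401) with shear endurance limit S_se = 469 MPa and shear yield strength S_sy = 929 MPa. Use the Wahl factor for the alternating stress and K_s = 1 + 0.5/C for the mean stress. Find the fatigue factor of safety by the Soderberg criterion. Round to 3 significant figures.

0.563

C = D/d = 71.0/6.2 = 11.4516; K_W = (4C−1)/(4C−4)+0.615/C = 1.1255; K_s = 1+0.5/C = 1.0437
F_a = (F_max−F_min)/2 = 540 N; F_m = (F_max+F_min)/2 = 930 N
τ_a = K_W·8F_aD/(πd³) = 1.1255 × 409.65 = 461.05 MPa
τ_m = K_s·8F_mD/(πd³) = 1.0437 × 705.52 = 736.32 MPa
Soderberg: 1/n_f = τ_a/S_se + τ_m/S_sy = 461.05/469 + 736.32/929 = 0.98305 + 0.79259 = 1.7756
n_f = 1/1.7756 = 0.5632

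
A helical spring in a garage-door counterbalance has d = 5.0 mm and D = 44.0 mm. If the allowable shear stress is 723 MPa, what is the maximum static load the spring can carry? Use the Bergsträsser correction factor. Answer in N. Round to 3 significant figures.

698 N

C = D/d = 44.0/5.0 = 8.8000
K_B = (4C+2)/(4C−3) = 37.200/32.200 = 1.1553
τ_max = K·8FD/(πd³) → F_max = τ_allow·πd³/(8DK)
F_max = 723·π·5.0³/(8·44.0·1.1553) = 2.8392e+05/406.66 = 698.18 N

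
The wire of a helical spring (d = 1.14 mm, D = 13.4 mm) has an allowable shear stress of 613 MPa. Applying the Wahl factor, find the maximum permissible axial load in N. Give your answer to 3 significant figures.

C = D/d = 13.4/1.14 = 11.7544
K_W = (4C−1)/(4C−4) + 0.615/C = 46.018/43.018 + 0.0523 = 1.1221
τ_max = K·8FD/(πd³) → F_max = τ_allow·πd³/(8DK)
F_max = 613·π·1.14³/(8·13.4·1.1221) = 2853.2/120.28 = 23.72 N

23.7 N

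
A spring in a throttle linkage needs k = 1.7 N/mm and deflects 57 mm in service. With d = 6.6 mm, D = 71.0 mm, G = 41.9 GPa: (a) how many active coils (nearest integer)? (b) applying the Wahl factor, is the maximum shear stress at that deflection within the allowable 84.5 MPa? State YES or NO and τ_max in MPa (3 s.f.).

(a) 16 coils; (b) YES, τ_max = 70.5 MPa

N_a = Gd⁴/(8D³k) = (41.9×10³)(6.6⁴)/(8·71.0³·1.7) = 16.33 → N_a = 16
Actual rate k = Gd⁴/(8D³·16) = 1.7354 N/mm
Working load F = kδ = 1.7354·57 = 98.919 N
C = 71.0/6.6 = 10.7576; K_W = (4C−1)/(4C−4)+0.615/C = 1.1340
τ_max = K_W·8FD/(πd³) = 1.1340·62.208 = 70.546 MPa
τ_max ≤ 84.5 MPa → acceptable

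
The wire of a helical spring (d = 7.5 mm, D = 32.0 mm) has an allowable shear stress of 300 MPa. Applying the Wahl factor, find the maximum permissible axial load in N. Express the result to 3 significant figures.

C = D/d = 32.0/7.5 = 4.2667
K_W = (4C−1)/(4C−4) + 0.615/C = 16.067/13.067 + 0.1441 = 1.3737
τ_max = K·8FD/(πd³) → F_max = τ_allow·πd³/(8DK)
F_max = 300·π·7.5³/(8·32.0·1.3737) = 3.9761e+05/351.68 = 1130.6 N

1130 N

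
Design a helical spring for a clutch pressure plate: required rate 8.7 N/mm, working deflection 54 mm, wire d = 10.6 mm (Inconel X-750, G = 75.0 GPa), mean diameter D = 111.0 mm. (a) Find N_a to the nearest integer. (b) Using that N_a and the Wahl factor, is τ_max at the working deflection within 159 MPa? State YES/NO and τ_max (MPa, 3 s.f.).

N_a = Gd⁴/(8D³k) = (75.0×10³)(10.6⁴)/(8·111.0³·8.7) = 9.947 → N_a = 10
Actual rate k = Gd⁴/(8D³·10) = 8.6542 N/mm
Working load F = kδ = 8.6542·54 = 467.33 N
C = 111.0/10.6 = 10.4717; K_W = (4C−1)/(4C−4)+0.615/C = 1.1379
τ_max = K_W·8FD/(πd³) = 1.1379·110.91 = 126.2 MPa
τ_max ≤ 159 MPa → acceptable

(a) 10 coils; (b) YES, τ_max = 126 MPa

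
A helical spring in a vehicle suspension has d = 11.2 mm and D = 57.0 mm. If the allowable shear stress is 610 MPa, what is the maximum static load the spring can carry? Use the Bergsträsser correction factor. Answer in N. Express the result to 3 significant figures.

C = D/d = 57.0/11.2 = 5.0893
K_B = (4C+2)/(4C−3) = 22.357/17.357 = 1.2881
τ_max = K·8FD/(πd³) → F_max = τ_allow·πd³/(8DK)
F_max = 610·π·11.2³/(8·57.0·1.2881) = 2.6924e+06/587.36 = 4583.9 N

4580 N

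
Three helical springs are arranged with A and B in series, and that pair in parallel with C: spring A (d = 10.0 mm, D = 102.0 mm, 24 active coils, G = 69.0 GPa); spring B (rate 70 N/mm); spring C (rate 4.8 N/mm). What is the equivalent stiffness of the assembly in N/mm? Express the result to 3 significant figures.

k_A = Gd⁴/(8D³N_a) = (69.0×10³)(10.0⁴)/(8·102.0³·24) = 3.3865 N/mm
Springs A,B series: k_AB = 1/(1/3.3865+1/70) = 3.2302 N/mm; parallel with C: k_eq = 3.2302+4.8 = 8.0302 N/mm

8.03 N/mm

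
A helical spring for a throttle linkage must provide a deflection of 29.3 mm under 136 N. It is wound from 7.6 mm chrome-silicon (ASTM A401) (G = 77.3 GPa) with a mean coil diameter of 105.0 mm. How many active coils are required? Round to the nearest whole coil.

6

Required rate k = F/δ = 136/29.3 = 4.6416 N/mm
N_a = Gd⁴/(8D³k) = (77.3×10³ × 7.6⁴)/(8 × 105.0³ × 4.6416)
    = 2.5789e+08 / 4.29862e+07 = 5.999 → 6 coils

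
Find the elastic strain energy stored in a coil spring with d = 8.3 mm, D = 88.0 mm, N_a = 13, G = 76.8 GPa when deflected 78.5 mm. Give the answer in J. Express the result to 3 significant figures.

k = Gd⁴/(8D³N_a) = (76.8×10³)(8.3⁴)/(8·88.0³·13) = 5.1427 N/mm
U = ½kδ² = 0.5 × 5.1427 × 78.5² = 15845 N·mm = 15.845 J

15.8 J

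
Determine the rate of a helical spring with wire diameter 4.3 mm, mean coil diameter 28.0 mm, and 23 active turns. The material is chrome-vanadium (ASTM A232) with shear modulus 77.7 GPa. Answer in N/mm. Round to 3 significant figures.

6.58 N/mm

k = Gd⁴/(8D³N_a) = (77.7×10³ × 4.3⁴) / (8 × 28.0³ × 23)
  = 2.65641e+07 / 4.03917e+06 = 6.5766 N/mm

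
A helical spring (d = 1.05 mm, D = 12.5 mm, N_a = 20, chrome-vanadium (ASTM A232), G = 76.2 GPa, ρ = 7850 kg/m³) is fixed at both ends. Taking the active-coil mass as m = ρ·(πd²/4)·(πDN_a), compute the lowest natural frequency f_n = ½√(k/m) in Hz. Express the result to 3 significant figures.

k = Gd⁴/(8D³N_a) = (76.2×10³)(1.05⁴)/(8·12.5³·20) = 0.29639 N/mm = 296.39 N/m
Wire length L = πDN_a = π·12.5·20 = 785.4 mm
m = ρ·(πd²/4)·L = 7850 × 0.8659×10⁻⁶ m² × 0.7854 m = 0.0053386 kg
f_n = ½√(k/m) = 0.5·√(296.39/0.0053386) = 0.5·√(55518) = 117.81 Hz

118 Hz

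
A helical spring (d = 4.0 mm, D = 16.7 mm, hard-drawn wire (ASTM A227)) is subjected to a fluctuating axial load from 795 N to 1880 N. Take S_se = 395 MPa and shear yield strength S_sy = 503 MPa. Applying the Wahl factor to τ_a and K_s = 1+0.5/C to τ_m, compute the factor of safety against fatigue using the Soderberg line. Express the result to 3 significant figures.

C = D/d = 16.7/4.0 = 4.1750; K_W = (4C−1)/(4C−4)+0.615/C = 1.3835; K_s = 1+0.5/C = 1.1198
F_a = (F_max−F_min)/2 = 542.5 N; F_m = (F_max+F_min)/2 = 1337.5 N
τ_a = K_W·8F_aD/(πd³) = 1.3835 × 360.48 = 498.73 MPa
τ_m = K_s·8F_mD/(πd³) = 1.1198 × 888.73 = 995.17 MPa
Soderberg: 1/n_f = τ_a/S_se + τ_m/S_sy = 498.73/395 + 995.17/503 = 1.26260 + 1.97846 = 3.2411
n_f = 1/3.2411 = 0.3085

0.309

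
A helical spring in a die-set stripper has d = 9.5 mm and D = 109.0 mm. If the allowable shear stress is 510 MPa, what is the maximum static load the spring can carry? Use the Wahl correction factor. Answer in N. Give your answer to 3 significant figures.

1400 N

C = D/d = 109.0/9.5 = 11.4737
K_W = (4C−1)/(4C−4) + 0.615/C = 44.895/41.895 + 0.0536 = 1.1252
τ_max = K·8FD/(πd³) → F_max = τ_allow·πd³/(8DK)
F_max = 510·π·9.5³/(8·109.0·1.1252) = 1.3737e+06/981.18 = 1400 N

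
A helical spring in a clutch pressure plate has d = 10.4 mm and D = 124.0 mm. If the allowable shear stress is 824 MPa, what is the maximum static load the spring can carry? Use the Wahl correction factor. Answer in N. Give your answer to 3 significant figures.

C = D/d = 124.0/10.4 = 11.9231
K_W = (4C−1)/(4C−4) + 0.615/C = 46.692/43.692 + 0.0516 = 1.1202
τ_max = K·8FD/(πd³) → F_max = τ_allow·πd³/(8DK)
F_max = 824·π·10.4³/(8·124.0·1.1202) = 2.9119e+06/1111.3 = 2620.3 N

2620 N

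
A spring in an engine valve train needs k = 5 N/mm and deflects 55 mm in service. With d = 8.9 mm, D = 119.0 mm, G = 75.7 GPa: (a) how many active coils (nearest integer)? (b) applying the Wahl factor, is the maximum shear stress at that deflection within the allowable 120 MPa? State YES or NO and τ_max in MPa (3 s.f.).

N_a = Gd⁴/(8D³k) = (75.7×10³)(8.9⁴)/(8·119.0³·5) = 7.046 → N_a = 7
Actual rate k = Gd⁴/(8D³·7) = 5.033 N/mm
Working load F = kδ = 5.033·55 = 276.82 N
C = 119.0/8.9 = 13.3708; K_W = (4C−1)/(4C−4)+0.615/C = 1.1066
τ_max = K_W·8FD/(πd³) = 1.1066·118.99 = 131.68 MPa
τ_max > 120 MPa → exceeds allowable

(a) 7 coils; (b) NO, τ_max = 132 MPa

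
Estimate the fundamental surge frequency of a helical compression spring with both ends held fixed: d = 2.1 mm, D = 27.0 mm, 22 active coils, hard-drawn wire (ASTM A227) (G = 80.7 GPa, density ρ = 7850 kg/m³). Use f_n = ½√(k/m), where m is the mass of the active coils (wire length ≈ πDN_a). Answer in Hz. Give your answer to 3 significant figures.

k = Gd⁴/(8D³N_a) = (80.7×10³)(2.1⁴)/(8·27.0³·22) = 0.45305 N/mm = 453.05 N/m
Wire length L = πDN_a = π·27.0·22 = 1866.1 mm
m = ρ·(πd²/4)·L = 7850 × 3.4636×10⁻⁶ m² × 1.8661 m = 0.050738 kg
f_n = ½√(k/m) = 0.5·√(453.05/0.050738) = 0.5·√(8929.2) = 47.247 Hz

47.2 Hz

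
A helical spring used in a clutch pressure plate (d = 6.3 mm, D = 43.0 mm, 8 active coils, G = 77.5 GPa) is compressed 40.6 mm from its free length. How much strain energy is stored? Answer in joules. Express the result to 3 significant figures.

k = Gd⁴/(8D³N_a) = (77.5×10³)(6.3⁴)/(8·43.0³·8) = 23.993 N/mm
U = ½kδ² = 0.5 × 23.993 × 40.6² = 19774 N·mm = 19.774 J

19.8 J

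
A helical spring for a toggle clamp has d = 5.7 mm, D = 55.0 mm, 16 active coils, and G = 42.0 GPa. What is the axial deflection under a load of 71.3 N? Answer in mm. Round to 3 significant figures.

k = Gd⁴/(8D³N_a) = (42.0×10³)(5.7⁴)/(8·55.0³·16) = 2.0819 N/mm
δ = F/k = 71.3 / 2.0819 = 34.248 mm

34.2 mm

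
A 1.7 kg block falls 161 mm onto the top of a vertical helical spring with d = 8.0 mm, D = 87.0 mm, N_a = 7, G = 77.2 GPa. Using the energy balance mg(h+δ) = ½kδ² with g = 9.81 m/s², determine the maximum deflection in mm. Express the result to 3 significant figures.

k = Gd⁴/(8D³N_a) = (77.2×10³)(8.0⁴)/(8·87.0³·7) = 8.5749 N/mm
W = mg = 1.7 × 9.81 = 16.677 N
½kδ² − Wδ − Wh = 0 → δ = (W + √(W² + 2kWh))/k
δ = (16.677 + √(278.12 + 46047.4))/8.5749 = (16.677 + 215.23)/8.5749 = 27.045 mm

27.0 mm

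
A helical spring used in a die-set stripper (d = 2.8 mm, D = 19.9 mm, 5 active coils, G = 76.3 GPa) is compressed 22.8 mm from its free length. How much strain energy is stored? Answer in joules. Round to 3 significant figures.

k = Gd⁴/(8D³N_a) = (76.3×10³)(2.8⁴)/(8·19.9³·5) = 14.878 N/mm
U = ½kδ² = 0.5 × 14.878 × 22.8² = 3867 N·mm = 3.867 J

3.87 J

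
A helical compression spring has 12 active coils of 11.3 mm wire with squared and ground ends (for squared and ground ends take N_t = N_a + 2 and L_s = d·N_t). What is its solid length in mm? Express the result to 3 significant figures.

squared and ground ends: N_t = N_a + 2 = 12 + 2 = 14
L_s = d·N_t = 11.3 × 14 = 158.2 mm

158 mm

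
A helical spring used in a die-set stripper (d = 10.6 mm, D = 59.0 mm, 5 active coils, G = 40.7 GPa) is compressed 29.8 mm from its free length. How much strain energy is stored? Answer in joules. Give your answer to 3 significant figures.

27.8 J

k = Gd⁴/(8D³N_a) = (40.7×10³)(10.6⁴)/(8·59.0³·5) = 62.546 N/mm
U = ½kδ² = 0.5 × 62.546 × 29.8² = 27772 N·mm = 27.772 J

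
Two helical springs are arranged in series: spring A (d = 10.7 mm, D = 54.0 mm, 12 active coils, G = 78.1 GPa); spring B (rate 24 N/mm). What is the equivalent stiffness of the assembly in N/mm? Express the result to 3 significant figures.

k_A = Gd⁴/(8D³N_a) = (78.1×10³)(10.7⁴)/(8·54.0³·12) = 67.723 N/mm
Series: 1/k_eq = 1/67.723 + 1/24 = 0.056433; k_eq = 17.72 N/mm

17.7 N/mm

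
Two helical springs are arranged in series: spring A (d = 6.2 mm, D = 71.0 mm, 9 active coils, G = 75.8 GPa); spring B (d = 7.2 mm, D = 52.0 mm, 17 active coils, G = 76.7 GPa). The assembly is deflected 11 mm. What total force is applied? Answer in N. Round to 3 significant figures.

k_A = Gd⁴/(8D³N_a) = (75.8×10³)(6.2⁴)/(8·71.0³·9) = 4.3464 N/mm
k_B = Gd⁴/(8D³N_a) = (76.7×10³)(7.2⁴)/(8·52.0³·17) = 10.779 N/mm
Series: 1/k_eq = 1/4.3464 + 1/10.779 = 0.32285; k_eq = 3.0974 N/mm
F = k_eq·δ = 3.0974·11 = 34.072 N

34.1 N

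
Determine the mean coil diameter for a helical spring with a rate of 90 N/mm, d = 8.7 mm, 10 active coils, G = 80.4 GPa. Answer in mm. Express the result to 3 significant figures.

40.0 mm

D = (Gd⁴/(8N_a·k))^(1/3) = (80.4×10³·8.7⁴/(8·10·90))^(1/3)
  = (63973.6)^(1/3) = 39.9945 mm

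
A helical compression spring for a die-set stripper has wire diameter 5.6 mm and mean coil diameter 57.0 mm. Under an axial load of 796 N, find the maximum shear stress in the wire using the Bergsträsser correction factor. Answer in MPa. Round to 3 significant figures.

Spring index C = D/d = 57.0/5.6 = 10.1786
K_B = (4C+2)/(4C−3) = 42.714/37.714 = 1.1326
τ₀ = 8FD/(πd³) = 8·796·57.0/(π·5.6³) = 362976/551.71 = 657.91 MPa
τ_max = K·τ₀ = 1.1326 × 657.91 = 745.13 MPa

745 MPa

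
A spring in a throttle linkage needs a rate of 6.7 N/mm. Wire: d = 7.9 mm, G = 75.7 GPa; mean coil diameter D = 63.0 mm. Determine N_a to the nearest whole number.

22

N_a = Gd⁴/(8D³k) = (75.7×10³ × 7.9⁴)/(8 × 63.0³ × 6.7)
    = 2.94852e+08 / 1.34025e+07 = 22 → 22 coils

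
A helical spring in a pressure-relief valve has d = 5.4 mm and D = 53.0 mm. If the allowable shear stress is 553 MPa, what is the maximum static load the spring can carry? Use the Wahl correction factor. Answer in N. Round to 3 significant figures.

562 N

C = D/d = 53.0/5.4 = 9.8148
K_W = (4C−1)/(4C−4) + 0.615/C = 38.259/35.259 + 0.0627 = 1.1477
τ_max = K·8FD/(πd³) → F_max = τ_allow·πd³/(8DK)
F_max = 553·π·5.4³/(8·53.0·1.1477) = 2.7356e+05/486.64 = 562.14 N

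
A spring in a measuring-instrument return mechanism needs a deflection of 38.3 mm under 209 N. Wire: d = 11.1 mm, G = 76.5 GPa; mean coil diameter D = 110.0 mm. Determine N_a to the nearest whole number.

20

Required rate k = F/δ = 209/38.3 = 5.4569 N/mm
N_a = Gd⁴/(8D³k) = (76.5×10³ × 11.1⁴)/(8 × 110.0³ × 5.4569)
    = 1.16132e+09 / 5.81053e+07 = 19.99 → 20 coils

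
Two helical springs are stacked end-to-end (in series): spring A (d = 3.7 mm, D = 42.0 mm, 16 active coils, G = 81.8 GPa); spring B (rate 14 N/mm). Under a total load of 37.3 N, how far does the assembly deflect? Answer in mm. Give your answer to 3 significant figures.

k_A = Gd⁴/(8D³N_a) = (81.8×10³)(3.7⁴)/(8·42.0³·16) = 1.6166 N/mm
Series: 1/k_eq = 1/1.6166 + 1/14 = 0.69001; k_eq = 1.4493 N/mm
δ = F/k_eq = 37.3/1.4493 = 25.737 mm

25.7 mm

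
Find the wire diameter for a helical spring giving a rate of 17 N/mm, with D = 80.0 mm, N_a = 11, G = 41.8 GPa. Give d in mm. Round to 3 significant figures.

d = (8D³N_a·k / G)^(1/4) = (8·80.0³·11·17 / (41.8×10³))^0.25
  = (18324)^0.25 = 11.6347 mm

11.6 mm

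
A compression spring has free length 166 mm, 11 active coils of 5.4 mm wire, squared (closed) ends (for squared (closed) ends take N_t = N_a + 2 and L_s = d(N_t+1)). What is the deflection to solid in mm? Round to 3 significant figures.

N_t = 13; L_s = 5.4·14 = 75.6 mm
δ_solid = L₀ − L_s = 166 − 75.6 = 90.4 mm

90.4 mm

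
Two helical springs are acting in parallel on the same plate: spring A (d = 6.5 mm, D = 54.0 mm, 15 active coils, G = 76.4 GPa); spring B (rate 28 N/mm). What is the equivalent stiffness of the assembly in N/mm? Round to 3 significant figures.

35.2 N/mm

k_A = Gd⁴/(8D³N_a) = (76.4×10³)(6.5⁴)/(8·54.0³·15) = 7.2175 N/mm
Parallel: k_eq = 7.2175 + 28 = 35.217 N/mm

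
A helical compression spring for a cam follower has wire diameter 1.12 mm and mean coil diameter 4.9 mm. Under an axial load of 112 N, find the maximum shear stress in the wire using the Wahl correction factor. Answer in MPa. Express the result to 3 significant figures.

Spring index C = D/d = 4.9/1.12 = 4.3750
K_W = (4C−1)/(4C−4) + 0.615/C = 16.500/13.500 + 0.1406 = 1.3628
τ₀ = 8FD/(πd³) = 8·112·4.9/(π·1.12³) = 4390.4/4.4137 = 994.72 MPa
τ_max = K·τ₀ = 1.3628 × 994.72 = 1355.6 MPa

1360 MPa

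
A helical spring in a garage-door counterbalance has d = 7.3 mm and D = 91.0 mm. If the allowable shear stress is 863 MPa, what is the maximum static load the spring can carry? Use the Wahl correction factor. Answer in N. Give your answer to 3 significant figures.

1300 N

C = D/d = 91.0/7.3 = 12.4658
K_W = (4C−1)/(4C−4) + 0.615/C = 48.863/45.863 + 0.0493 = 1.1147
τ_max = K·8FD/(πd³) → F_max = τ_allow·πd³/(8DK)
F_max = 863·π·7.3³/(8·91.0·1.1147) = 1.0547e+06/811.54 = 1299.6 N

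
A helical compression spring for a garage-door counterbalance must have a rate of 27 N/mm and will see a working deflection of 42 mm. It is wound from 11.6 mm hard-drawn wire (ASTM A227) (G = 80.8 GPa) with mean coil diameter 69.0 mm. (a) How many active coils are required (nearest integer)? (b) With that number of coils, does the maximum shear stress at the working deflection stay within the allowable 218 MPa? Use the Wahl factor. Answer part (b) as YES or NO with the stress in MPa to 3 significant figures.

(a) 21 coils; (b) YES, τ_max = 157 MPa

N_a = Gd⁴/(8D³k) = (80.8×10³)(11.6⁴)/(8·69.0³·27) = 20.62 → N_a = 21
Actual rate k = Gd⁴/(8D³·21) = 26.509 N/mm
Working load F = kδ = 26.509·42 = 1113.4 N
C = 69.0/11.6 = 5.9483; K_W = (4C−1)/(4C−4)+0.615/C = 1.2550
τ_max = K_W·8FD/(πd³) = 1.2550·125.33 = 157.28 MPa
τ_max ≤ 218 MPa → acceptable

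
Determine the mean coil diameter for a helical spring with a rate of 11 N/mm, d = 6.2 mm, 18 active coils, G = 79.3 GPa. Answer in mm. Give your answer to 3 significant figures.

D = (Gd⁴/(8N_a·k))^(1/3) = (79.3×10³·6.2⁴/(8·18·11))^(1/3)
  = (73975)^(1/3) = 41.9786 mm

42.0 mm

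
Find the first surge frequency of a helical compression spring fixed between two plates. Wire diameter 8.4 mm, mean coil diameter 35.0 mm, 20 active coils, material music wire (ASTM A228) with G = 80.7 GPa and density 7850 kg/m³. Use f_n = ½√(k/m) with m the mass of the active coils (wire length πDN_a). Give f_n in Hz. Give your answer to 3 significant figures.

124 Hz

k = Gd⁴/(8D³N_a) = (80.7×10³)(8.4⁴)/(8·35.0³·20) = 58.569 N/mm = 58569 N/m
Wire length L = πDN_a = π·35.0·20 = 2199.1 mm
m = ρ·(πd²/4)·L = 7850 × 55.418×10⁻⁶ m² × 2.1991 m = 0.95668 kg
f_n = ½√(k/m) = 0.5·√(58569/0.95668) = 0.5·√(61221) = 123.71 Hz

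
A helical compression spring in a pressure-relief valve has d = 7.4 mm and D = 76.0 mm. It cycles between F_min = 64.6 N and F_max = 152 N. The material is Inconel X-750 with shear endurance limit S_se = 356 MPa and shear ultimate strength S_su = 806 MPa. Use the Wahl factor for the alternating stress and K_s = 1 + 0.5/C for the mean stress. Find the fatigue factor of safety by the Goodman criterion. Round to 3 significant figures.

7.45

C = D/d = 76.0/7.4 = 10.2703; K_W = (4C−1)/(4C−4)+0.615/C = 1.1408; K_s = 1+0.5/C = 1.0487
F_a = (F_max−F_min)/2 = 43.7 N; F_m = (F_max+F_min)/2 = 108.3 N
τ_a = K_W·8F_aD/(πd³) = 1.1408 × 20.871 = 23.809 MPa
τ_m = K_s·8F_mD/(πd³) = 1.0487 × 51.723 = 54.242 MPa
Goodman: 1/n_f = τ_a/S_se + τ_m/S_su = 23.809/356 + 54.242/806 = 0.06688 + 0.06730 = 0.13418
n_f = 1/0.13418 = 7.453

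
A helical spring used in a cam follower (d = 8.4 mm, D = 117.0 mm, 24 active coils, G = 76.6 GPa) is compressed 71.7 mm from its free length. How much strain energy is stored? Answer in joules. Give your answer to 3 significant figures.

3.19 J

k = Gd⁴/(8D³N_a) = (76.6×10³)(8.4⁴)/(8·117.0³·24) = 1.2402 N/mm
U = ½kδ² = 0.5 × 1.2402 × 71.7² = 3187.8 N·mm = 3.1878 J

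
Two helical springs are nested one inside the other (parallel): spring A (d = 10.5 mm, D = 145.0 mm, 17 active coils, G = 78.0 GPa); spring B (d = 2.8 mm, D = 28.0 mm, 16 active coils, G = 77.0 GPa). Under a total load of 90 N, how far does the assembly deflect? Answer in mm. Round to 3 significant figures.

22.7 mm

k_A = Gd⁴/(8D³N_a) = (78.0×10³)(10.5⁴)/(8·145.0³·17) = 2.2867 N/mm
k_B = Gd⁴/(8D³N_a) = (77.0×10³)(2.8⁴)/(8·28.0³·16) = 1.6844 N/mm
Parallel: k_eq = 2.2867 + 1.6844 = 3.9711 N/mm
δ = F/k_eq = 90/3.9711 = 22.664 mm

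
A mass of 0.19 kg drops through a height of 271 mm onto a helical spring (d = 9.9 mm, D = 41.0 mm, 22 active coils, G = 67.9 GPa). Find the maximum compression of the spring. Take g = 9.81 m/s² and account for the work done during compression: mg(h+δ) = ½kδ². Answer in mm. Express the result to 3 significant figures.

k = Gd⁴/(8D³N_a) = (67.9×10³)(9.9⁴)/(8·41.0³·22) = 53.771 N/mm
W = mg = 0.19 × 9.81 = 1.8639 N
½kδ² − Wδ − Wh = 0 → δ = (W + √(W² + 2kWh))/k
δ = (1.8639 + √(3.4741 + 54321.1))/53.771 = (1.8639 + 233.08)/53.771 = 4.3693 mm

4.37 mm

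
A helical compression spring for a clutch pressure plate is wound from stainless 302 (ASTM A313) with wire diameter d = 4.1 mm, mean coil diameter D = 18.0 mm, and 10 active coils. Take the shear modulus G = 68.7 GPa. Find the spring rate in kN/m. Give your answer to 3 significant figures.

41.6 kN/m

k = Gd⁴/(8D³N_a) = (68.7×10³ × 4.1⁴) / (8 × 18.0³ × 10)
  = 1.9413e+07 / 466560 = 41.609 N/mm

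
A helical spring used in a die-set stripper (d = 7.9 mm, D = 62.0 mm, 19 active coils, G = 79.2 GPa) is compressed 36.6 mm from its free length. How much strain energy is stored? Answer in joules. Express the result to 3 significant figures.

5.70 J

k = Gd⁴/(8D³N_a) = (79.2×10³)(7.9⁴)/(8·62.0³·19) = 8.5156 N/mm
U = ½kδ² = 0.5 × 8.5156 × 36.6² = 5703.6 N·mm = 5.7036 J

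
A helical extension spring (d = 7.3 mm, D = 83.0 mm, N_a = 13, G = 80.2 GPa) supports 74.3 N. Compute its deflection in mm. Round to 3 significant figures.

19.4 mm

k = Gd⁴/(8D³N_a) = (80.2×10³)(7.3⁴)/(8·83.0³·13) = 3.83 N/mm
δ = F/k = 74.3 / 3.83 = 19.4 mm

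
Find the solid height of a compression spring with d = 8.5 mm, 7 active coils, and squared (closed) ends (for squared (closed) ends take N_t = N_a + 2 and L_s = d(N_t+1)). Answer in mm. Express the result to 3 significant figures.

squared (closed) ends: N_t = N_a + 2 = 7 + 2 = 9
L_s = d·(N_t+1) = 8.5 × 10 = 85 mm

85.0 mm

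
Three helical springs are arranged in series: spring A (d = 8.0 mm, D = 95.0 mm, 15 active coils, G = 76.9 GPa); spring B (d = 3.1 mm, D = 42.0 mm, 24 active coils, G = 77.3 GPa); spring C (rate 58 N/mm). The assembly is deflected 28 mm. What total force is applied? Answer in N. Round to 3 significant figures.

k_A = Gd⁴/(8D³N_a) = (76.9×10³)(8.0⁴)/(8·95.0³·15) = 3.0615 N/mm
k_B = Gd⁴/(8D³N_a) = (77.3×10³)(3.1⁴)/(8·42.0³·24) = 0.50185 N/mm
Series: 1/k_eq = 1/3.0615 + 1/0.50185 + 1/58 = 2.3365; k_eq = 0.42799 N/mm
F = k_eq·δ = 0.42799·28 = 11.984 N

12.0 N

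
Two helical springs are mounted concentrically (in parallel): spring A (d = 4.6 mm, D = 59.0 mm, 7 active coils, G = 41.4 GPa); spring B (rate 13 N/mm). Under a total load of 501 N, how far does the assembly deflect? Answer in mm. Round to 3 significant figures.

k_A = Gd⁴/(8D³N_a) = (41.4×10³)(4.6⁴)/(8·59.0³·7) = 1.6117 N/mm
Parallel: k_eq = 1.6117 + 13 = 14.612 N/mm
δ = F/k_eq = 501/14.612 = 34.288 mm

34.3 mm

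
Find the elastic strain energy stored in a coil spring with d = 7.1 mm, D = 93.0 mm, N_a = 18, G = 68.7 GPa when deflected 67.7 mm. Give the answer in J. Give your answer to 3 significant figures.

k = Gd⁴/(8D³N_a) = (68.7×10³)(7.1⁴)/(8·93.0³·18) = 1.5072 N/mm
U = ½kδ² = 0.5 × 1.5072 × 67.7² = 3454 N·mm = 3.454 J

3.45 J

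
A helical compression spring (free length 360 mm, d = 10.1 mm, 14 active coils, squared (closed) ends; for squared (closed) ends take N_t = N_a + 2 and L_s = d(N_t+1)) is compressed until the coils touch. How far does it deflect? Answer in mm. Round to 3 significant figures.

N_t = 16; L_s = 10.1·17 = 171.7 mm
δ_solid = L₀ − L_s = 360 − 171.7 = 188.3 mm

188 mm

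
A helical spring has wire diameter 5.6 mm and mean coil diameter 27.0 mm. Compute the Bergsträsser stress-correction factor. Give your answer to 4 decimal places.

1.3070

C = D/d = 27.0/5.6 = 4.8214
K_B = (4C+2)/(4C−3) = 21.286/16.286 = 1.3070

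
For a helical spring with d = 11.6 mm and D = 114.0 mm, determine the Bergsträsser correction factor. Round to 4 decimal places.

1.1377

C = D/d = 114.0/11.6 = 9.8276
K_B = (4C+2)/(4C−3) = 41.310/36.310 = 1.1377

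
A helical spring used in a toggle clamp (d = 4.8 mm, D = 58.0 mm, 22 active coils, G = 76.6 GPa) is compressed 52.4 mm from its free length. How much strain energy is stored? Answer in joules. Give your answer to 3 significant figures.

k = Gd⁴/(8D³N_a) = (76.6×10³)(4.8⁴)/(8·58.0³·22) = 1.1841 N/mm
U = ½kδ² = 0.5 × 1.1841 × 52.4² = 1625.7 N·mm = 1.6257 J

1.63 J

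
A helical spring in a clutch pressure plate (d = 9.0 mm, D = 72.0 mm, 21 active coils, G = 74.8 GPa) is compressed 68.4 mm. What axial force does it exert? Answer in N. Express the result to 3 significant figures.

535 N

k = Gd⁴/(8D³N_a) = (74.8×10³)(9.0⁴)/(8·72.0³·21) = 7.8265 N/mm
F = k·δ = 7.8265 × 68.4 = 535.33 N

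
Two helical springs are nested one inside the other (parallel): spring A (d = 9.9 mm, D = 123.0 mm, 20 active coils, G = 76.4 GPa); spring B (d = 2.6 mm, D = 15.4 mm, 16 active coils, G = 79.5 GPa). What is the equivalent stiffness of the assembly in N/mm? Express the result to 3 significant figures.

10.2 N/mm

k_A = Gd⁴/(8D³N_a) = (76.4×10³)(9.9⁴)/(8·123.0³·20) = 2.4649 N/mm
k_B = Gd⁴/(8D³N_a) = (79.5×10³)(2.6⁴)/(8·15.4³·16) = 7.7712 N/mm
Parallel: k_eq = 2.4649 + 7.7712 = 10.236 N/mm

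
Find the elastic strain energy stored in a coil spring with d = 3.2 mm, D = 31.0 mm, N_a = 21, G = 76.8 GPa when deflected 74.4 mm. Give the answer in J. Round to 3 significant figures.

k = Gd⁴/(8D³N_a) = (76.8×10³)(3.2⁴)/(8·31.0³·21) = 1.609 N/mm
U = ½kδ² = 0.5 × 1.609 × 74.4² = 4453.3 N·mm = 4.4533 J

4.45 J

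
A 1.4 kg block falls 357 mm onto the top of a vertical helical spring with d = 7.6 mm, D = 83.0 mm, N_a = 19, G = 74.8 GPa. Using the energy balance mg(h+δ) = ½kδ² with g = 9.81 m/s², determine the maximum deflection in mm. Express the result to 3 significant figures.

63.4 mm

k = Gd⁴/(8D³N_a) = (74.8×10³)(7.6⁴)/(8·83.0³·19) = 2.8713 N/mm
W = mg = 1.4 × 9.81 = 13.734 N
½kδ² − Wδ − Wh = 0 → δ = (W + √(W² + 2kWh))/k
δ = (13.734 + √(188.62 + 28156.2))/2.8713 = (13.734 + 168.36)/2.8713 = 63.418 mm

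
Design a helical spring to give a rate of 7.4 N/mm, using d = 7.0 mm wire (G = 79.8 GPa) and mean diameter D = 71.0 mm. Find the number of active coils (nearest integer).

N_a = Gd⁴/(8D³k) = (79.8×10³ × 7.0⁴)/(8 × 71.0³ × 7.4)
    = 1.916e+08 / 2.11883e+07 = 9.043 → 9 coils

9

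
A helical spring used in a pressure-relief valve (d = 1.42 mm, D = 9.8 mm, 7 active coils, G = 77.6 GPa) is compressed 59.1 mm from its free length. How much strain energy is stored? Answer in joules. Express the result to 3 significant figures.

k = Gd⁴/(8D³N_a) = (77.6×10³)(1.42⁴)/(8·9.8³·7) = 5.9862 N/mm
U = ½kδ² = 0.5 × 5.9862 × 59.1² = 10454 N·mm = 10.454 J

10.5 J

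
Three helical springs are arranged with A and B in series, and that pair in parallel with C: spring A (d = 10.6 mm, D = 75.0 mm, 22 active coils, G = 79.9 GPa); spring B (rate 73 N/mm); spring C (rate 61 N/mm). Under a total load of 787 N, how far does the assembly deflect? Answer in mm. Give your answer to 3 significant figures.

10.9 mm

k_A = Gd⁴/(8D³N_a) = (79.9×10³)(10.6⁴)/(8·75.0³·22) = 13.585 N/mm
Springs A,B series: k_AB = 1/(1/13.585+1/73) = 11.454 N/mm; parallel with C: k_eq = 11.454+61 = 72.454 N/mm
δ = F/k_eq = 787/72.454 = 10.862 mm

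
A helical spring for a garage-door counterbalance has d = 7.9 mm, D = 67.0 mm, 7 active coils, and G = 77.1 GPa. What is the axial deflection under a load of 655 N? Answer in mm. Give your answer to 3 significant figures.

k = Gd⁴/(8D³N_a) = (77.1×10³)(7.9⁴)/(8·67.0³·7) = 17.83 N/mm
δ = F/k = 655 / 17.83 = 36.736 mm

36.7 mm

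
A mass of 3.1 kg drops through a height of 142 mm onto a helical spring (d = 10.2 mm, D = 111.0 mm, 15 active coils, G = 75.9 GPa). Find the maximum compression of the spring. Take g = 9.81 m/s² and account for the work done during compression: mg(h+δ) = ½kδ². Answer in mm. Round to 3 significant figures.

48.1 mm

k = Gd⁴/(8D³N_a) = (75.9×10³)(10.2⁴)/(8·111.0³·15) = 5.006 N/mm
W = mg = 3.1 × 9.81 = 30.411 N
½kδ² − Wδ − Wh = 0 → δ = (W + √(W² + 2kWh))/k
δ = (30.411 + √(924.83 + 43235.6))/5.006 = (30.411 + 210.14)/5.006 = 48.053 mm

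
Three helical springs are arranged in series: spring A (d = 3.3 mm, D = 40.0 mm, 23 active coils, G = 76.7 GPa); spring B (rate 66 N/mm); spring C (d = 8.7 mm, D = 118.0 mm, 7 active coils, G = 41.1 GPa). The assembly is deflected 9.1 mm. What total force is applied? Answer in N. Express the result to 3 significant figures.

k_A = Gd⁴/(8D³N_a) = (76.7×10³)(3.3⁴)/(8·40.0³·23) = 0.77242 N/mm
k_C = Gd⁴/(8D³N_a) = (41.1×10³)(8.7⁴)/(8·118.0³·7) = 2.5591 N/mm
Series: 1/k_eq = 1/0.77242 + 1/66 + 1/2.5591 = 1.7005; k_eq = 0.58805 N/mm
F = k_eq·δ = 0.58805·9.1 = 5.3512 N

5.35 N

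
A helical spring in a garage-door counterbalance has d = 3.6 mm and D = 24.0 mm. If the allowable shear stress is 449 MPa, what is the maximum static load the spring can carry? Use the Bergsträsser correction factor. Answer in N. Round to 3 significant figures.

283 N

C = D/d = 24.0/3.6 = 6.6667
K_B = (4C+2)/(4C−3) = 28.667/23.667 = 1.2113
τ_max = K·8FD/(πd³) → F_max = τ_allow·πd³/(8DK)
F_max = 449·π·3.6³/(8·24.0·1.2113) = 65812/232.56 = 282.98 N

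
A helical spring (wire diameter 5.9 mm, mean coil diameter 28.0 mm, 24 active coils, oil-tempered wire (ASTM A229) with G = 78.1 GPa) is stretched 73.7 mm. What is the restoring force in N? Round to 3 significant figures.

1650 N

k = Gd⁴/(8D³N_a) = (78.1×10³)(5.9⁴)/(8·28.0³·24) = 22.453 N/mm
F = k·δ = 22.453 × 73.7 = 1654.8 N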